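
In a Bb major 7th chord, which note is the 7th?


Solution.
Major 7th chord = root + major 3rd + perfect 5th + major 7th
Seventh chords stack in thirds, so the letter names are B-D-F-A
Root: Bb
Major 3rd above Bb: D
Perfect 5th above Bb: F
Major 7th above Bb: A
The 7th = A


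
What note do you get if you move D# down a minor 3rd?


Let's work it out.
minor 3rd: 3 letter names, 3 semitones
Letter: D - 2 → B
Pitch: D# - 3 semitones, spelled as a B → B#
= B#


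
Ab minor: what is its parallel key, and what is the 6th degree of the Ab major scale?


Step by step:
Parallel keys share the same tonic but differ in mode
Ab minor → parallel is Ab major
Ab major scale: Ab Bb C Db Eb F G
= Ab major; 6th degree = F


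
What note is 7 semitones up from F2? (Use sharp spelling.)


Reasoning:
F2: chromatic position 5 in octave 2 → absolute = 2×12 + 5 = 29
Transpose up 7: 29 + 7 = 36
36 = 3×12 + 0 → C in octave 3
Result = C3


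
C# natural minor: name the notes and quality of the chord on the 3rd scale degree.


C# natural minor scale: C# D# E F# G# A B
Diatonic triad on degree 3 stacks scale notes 3, 5, 7: E G# B
E→G# = 4 semitones; E→B = 7 semitones → major triad
= E G# B (major)


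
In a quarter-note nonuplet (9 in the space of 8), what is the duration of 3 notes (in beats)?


Solution.
Nonuplet: 9 notes occupy the space of 8 quarter notes
Space = 8 × 1 = 8 beats
Each nonuplet note = 8 / 9 = 8/9 beats
3 notes = 3 × 8/9 = 8/3
= 8/3 beats


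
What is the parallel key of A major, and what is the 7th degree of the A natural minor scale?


Step by step:
Parallel keys share the same tonic but differ in mode
A major → parallel is A minor
A natural minor scale: A B C D E F G
= A minor; 7th degree = G


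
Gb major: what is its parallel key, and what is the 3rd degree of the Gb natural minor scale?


Let's work it out.
Parallel keys share the same tonic but differ in mode
Gb major → parallel is Gb minor
Gb natural minor scale: Gb Ab Bbb Cb Db Ebb Fb
= Gb minor; 3rd degree = Bbb


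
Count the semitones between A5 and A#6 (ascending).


Absolute semitone position = octave×12 + chromatic position
A5: 5×12 + 9 = 69
A#6: 6×12 + 10 = 82
Difference = 82 - 69 = 13
= 13 semitones


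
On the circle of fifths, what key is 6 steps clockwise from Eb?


Solution.
Each clockwise step on the circle of fifths moves up a perfect 5th
From Eb: Eb → Bb → F → C → G → D → A
= A


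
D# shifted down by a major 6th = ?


Step by step:
major 6th: 6 letter names, 9 semitones
Letter: D - 5 → F
Pitch: D# - 9 semitones, spelled as an F → F#
= F#


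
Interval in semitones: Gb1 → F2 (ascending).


Step by step:
Absolute semitone position = octave×12 + chromatic position
Gb1: 1×12 + 6 = 18
F2: 2×12 + 5 = 29
Difference = 29 - 18 = 11
= 11 semitones


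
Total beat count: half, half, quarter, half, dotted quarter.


Step by step:
Beat values:
  half = 2 beats
  half = 2 beats
  quarter = 1 beat
  half = 2 beats
  dotted quarter = 1.5 beats
Sum = 2 + 2 + 1 + 2 + 1.5
= 8.5 beats


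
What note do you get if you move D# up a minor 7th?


Solution.
minor 7th: 7 letter names, 10 semitones
Letter: D + 6 → C
Pitch: D# + 10 semitones, spelled as a C → C#
= C#


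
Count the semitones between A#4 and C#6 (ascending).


Solution.
Absolute semitone position = octave×12 + chromatic position
A#4: 4×12 + 10 = 58
C#6: 6×12 + 1 = 73
Difference = 73 - 58 = 15
= 15 semitones


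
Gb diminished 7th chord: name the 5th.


Reasoning:
Diminished 7th chord = root + minor 3rd + diminished 5th + diminished 7th
Seventh chords stack in thirds, so the letter names are G-B-D-F
Root: Gb
Minor 3rd above Gb: Bbb
Diminished 5th above Gb: Dbb
Diminished 7th above Gb: Fbb
The 5th = Dbb


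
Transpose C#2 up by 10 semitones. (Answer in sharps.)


C#2: chromatic position 1 in octave 2 → absolute = 2×12 + 1 = 25
Transpose up 10: 25 + 10 = 35
35 = 2×12 + 11 → B in octave 2
Result = B2


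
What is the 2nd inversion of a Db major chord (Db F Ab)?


Root position: Db F Ab
2nd inversion: move root and 3rd up an octave
Bass note: Ab
Notes (bottom to top) = Ab Db F


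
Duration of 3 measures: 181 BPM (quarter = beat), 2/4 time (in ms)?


Quarter-note beat duration = 60000 / 181 ms
Beats per measure (2/4) = 2
One measure = 2 × 60000 / 181 = 120000 / 181 ms
3 measures = 3 × 120000 / 181 = 360000 / 181
= 1989.0 ms


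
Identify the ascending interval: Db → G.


Working:
Letter names: D → G spans 4 letter names → a 4th
Semitones: Db → G = 6 half-steps
A 4th of 6 semitones is an augmented 4th
= augmented 4th


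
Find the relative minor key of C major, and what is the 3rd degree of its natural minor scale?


Step by step:
The relative minor shares the major's key signature and starts on its 6th degree
6th degree = a major 6th above the tonic; a major 6th above C is A
→ relative minor of C major is A minor
A natural minor scale: A B C D E F G
= A minor; 3rd degree = C


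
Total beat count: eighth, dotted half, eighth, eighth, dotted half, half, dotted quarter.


Beat values:
  eighth = 0.5 beats
  dotted half = 3 beats
  eighth = 0.5 beats
  eighth = 0.5 beats
  dotted half = 3 beats
  half = 2 beats
  dotted quarter = 1.5 beats
Sum = 0.5 + 3 + 0.5 + 0.5 + 3 + 2 + 1.5
= 11 beats


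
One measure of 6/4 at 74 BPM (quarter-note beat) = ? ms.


Quarter-note beat duration = 60000 / 74 ms
Beats per measure (6/4) = 6
One measure = 6 × 60000 / 74 = 360000 / 74 ms
= 4864.9 ms


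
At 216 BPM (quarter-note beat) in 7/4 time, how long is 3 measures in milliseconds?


Reasoning:
Quarter-note beat duration = 60000 / 216 ms
Beats per measure (7/4) = 7
One measure = 7 × 60000 / 216 = 420000 / 216 ms
3 measures = 3 × 420000 / 216 = 1260000 / 216
= 5833.3 ms


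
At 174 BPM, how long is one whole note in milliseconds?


Step by step:
One quarter-note beat = 60000 / BPM = 60000 / 174 ms
Whole note = 4 × quarter note
Duration = 4 × 60000 / 174 = 240000 / 174
= 1379.3 ms


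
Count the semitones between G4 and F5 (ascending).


Absolute semitone position = octave×12 + chromatic position
G4: 4×12 + 7 = 55
F5: 5×12 + 5 = 65
Difference = 65 - 55 = 10
= 10 semitones


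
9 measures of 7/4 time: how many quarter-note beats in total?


Time signature 7/4: the bottom number 4 means the quarter note gets one count
The top number 7 means 7 quarter-note beats per measure
Total = 7 × 9 measures
= 63 quarter-note beats


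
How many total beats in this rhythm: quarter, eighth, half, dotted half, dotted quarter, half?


Let's work it out.
Beat values:
  quarter = 1 beat
  eighth = 0.5 beats
  half = 2 beats
  dotted half = 3 beats
  dotted quarter = 1.5 beats
  half = 2 beats
Sum = 1 + 0.5 + 2 + 3 + 1.5 + 2
= 10 beats


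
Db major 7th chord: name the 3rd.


Major 7th chord = root + major 3rd + perfect 5th + major 7th
Seventh chords stack in thirds, so the letter names are D-F-A-C
Root: Db
Major 3rd above Db: F
Perfect 5th above Db: Ab
Major 7th above Db: C
The 3rd = F


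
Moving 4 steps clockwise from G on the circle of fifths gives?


Each clockwise step on the circle of fifths moves up a perfect 5th
From G: G → D → A → E → B
= B


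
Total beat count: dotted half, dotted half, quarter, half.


Reasoning:
Beat values:
  dotted half = 3 beats
  dotted half = 3 beats
  quarter = 1 beat
  half = 2 beats
Sum = 3 + 3 + 1 + 2
= 9 beats


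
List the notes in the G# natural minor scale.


Step by step:
Natural minor scale pattern: W-H-W-W-H-W-W (2-1-2-2-1-2-2 semitones)
Starting from G#:
  G# + 2 semitones → A#
  A# + 1 semitone → B
  B + 2 semitones → C#
  C# + 2 semitones → D#
  D# + 1 semitone → E
  E + 2 semitones → F#
  F# + 2 semitones → G#
Scale = G# A# B C# D# E F#


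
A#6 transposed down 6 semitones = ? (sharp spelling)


A#6: chromatic position 10 in octave 6 → absolute = 6×12 + 10 = 82
Transpose down 6: 82 - 6 = 76
76 = 6×12 + 4 → E in octave 6
Result = E6


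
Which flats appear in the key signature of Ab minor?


Reasoning:
Flat minor keys: A(0), D(1), G(2), C(3), F(4), Bb(5), Eb(6), Ab(7)
Ab minor has 7 flats
Order of flats: Bb Eb Ab Db Gb Cb Fb → first 7: Bb, Eb, Ab, Db, Gb, Cb, Fb
= Bb, Eb, Ab, Db, Gb, Cb, Fb


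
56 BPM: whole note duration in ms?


Working:
One quarter-note beat = 60000 / BPM = 60000 / 56 ms
Whole note = 4 × quarter note
Duration = 4 × 60000 / 56 = 240000 / 56
= 4285.7 ms


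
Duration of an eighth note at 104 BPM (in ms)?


Working:
One quarter-note beat = 60000 / BPM = 60000 / 104 ms
Eighth note = 1/2 × quarter note
Duration = 1/2 × 60000 / 104 = 30000 / 104
= 288.5 ms


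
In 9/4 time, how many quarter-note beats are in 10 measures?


Reasoning:
Time signature 9/4: the bottom number 4 means the quarter note gets one count
The top number 9 means 9 quarter-note beats per measure
Total = 9 × 10 measures
= 90 quarter-note beats


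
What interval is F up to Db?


Letter names: F → D spans 6 letter names → a 6th
Semitones: F → Db = 8 half-steps
A 6th of 8 semitones is a minor 6th
= minor 6th


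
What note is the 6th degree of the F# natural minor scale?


Reasoning:
Natural minor scale pattern: W-H-W-W-H-W-W (2-1-2-2-1-2-2 semitones)
Starting from F#:
  F# + 2 semitones → G#
  G# + 1 semitone → A
  A + 2 semitones → B
  B + 2 semitones → C#
  C# + 1 semitone → D
  D + 2 semitones → E
  E + 2 semitones → F#
Scale: F# G# A B C# D E
Degree 6 = D


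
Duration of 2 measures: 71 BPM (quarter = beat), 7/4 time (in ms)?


Solution.
Quarter-note beat duration = 60000 / 71 ms
Beats per measure (7/4) = 7
One measure = 7 × 60000 / 71 = 420000 / 71 ms
2 measures = 2 × 420000 / 71 = 840000 / 71
= 11831.0 ms


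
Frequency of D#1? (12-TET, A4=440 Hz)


f = 440 × 2^(n/12) where n = semitones from A4
D#1: -42 semitones from A4
f = 440 × 2^(-42/12)
f = 38.89 Hz


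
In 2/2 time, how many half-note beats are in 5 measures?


Working:
Time signature 2/2: the bottom number 2 means the half note gets one count
The top number 2 means 2 half-note beats per measure
Total = 2 × 5 measures
= 10 half-note beats


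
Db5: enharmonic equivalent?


Enharmonic notes sound the same pitch but are spelled with different letter names
Db and C# name the same pitch class
= C#5


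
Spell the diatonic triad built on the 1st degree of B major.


B major scale: B C# D# E F# G# A#
Diatonic triad on degree 1 stacks scale notes 1, 3, 5: B D# F#
B→D# = 4 semitones; B→F# = 7 semitones → major triad
= B D# F# (major)


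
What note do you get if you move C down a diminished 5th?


Reasoning:
diminished 5th: 5 letter names, 6 semitones
Letter: C - 4 → F
Pitch: C - 6 semitones, spelled as an F → F#
= F#


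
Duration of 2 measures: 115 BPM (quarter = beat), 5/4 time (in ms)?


Quarter-note beat duration = 60000 / 115 ms
Beats per measure (5/4) = 5
One measure = 5 × 60000 / 115 = 300000 / 115 ms
2 measures = 2 × 300000 / 115 = 600000 / 115
= 5217.4 ms


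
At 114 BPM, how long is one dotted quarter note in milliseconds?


Let's work it out.
One quarter-note beat = 60000 / BPM = 60000 / 114 ms
Dotted quarter note = 3/2 × quarter note
Duration = 3/2 × 60000 / 114 = 90000 / 114
= 789.5 ms


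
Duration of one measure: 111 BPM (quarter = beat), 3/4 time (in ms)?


Quarter-note beat duration = 60000 / 111 ms
Beats per measure (3/4) = 3
One measure = 3 × 60000 / 111 = 180000 / 111 ms
= 1621.6 ms


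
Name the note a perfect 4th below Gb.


Solution.
A 4th spans 4 letter names, so from G we land on D
A perfect 4th = 5 semitones below Gb
Spell D at that pitch: Db
= Db


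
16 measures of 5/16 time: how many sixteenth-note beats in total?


Working:
Time signature 5/16: the bottom number 16 means the sixteenth note gets one count
The top number 5 means 5 sixteenth-note beats per measure
Total = 5 × 16 measures
= 80 sixteenth-note beats


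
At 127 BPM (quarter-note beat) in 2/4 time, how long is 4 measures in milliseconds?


Solution.
Quarter-note beat duration = 60000 / 127 ms
Beats per measure (2/4) = 2
One measure = 2 × 60000 / 127 = 120000 / 127 ms
4 measures = 4 × 120000 / 127 = 480000 / 127
= 3779.5 ms


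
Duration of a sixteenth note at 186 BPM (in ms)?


Step by step:
One quarter-note beat = 60000 / BPM = 60000 / 186 ms
Sixteenth note = 1/4 × quarter note
Duration = 1/4 × 60000 / 186 = 15000 / 186
= 80.6 ms


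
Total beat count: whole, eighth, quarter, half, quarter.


Solution.
Beat values:
  whole = 4 beats
  eighth = 0.5 beats
  quarter = 1 beat
  half = 2 beats
  quarter = 1 beat
Sum = 4 + 0.5 + 1 + 2 + 1
= 8.5 beats


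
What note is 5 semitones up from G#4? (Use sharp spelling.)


G#4: chromatic position 8 in octave 4 → absolute = 4×12 + 8 = 56
Transpose up 5: 56 + 5 = 61
61 = 5×12 + 1 → C# in octave 5
Result = C#5


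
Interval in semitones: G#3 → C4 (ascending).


Reasoning:
Absolute semitone position = octave×12 + chromatic position
G#3: 3×12 + 8 = 44
C4: 4×12 + 0 = 48
Difference = 48 - 44 = 4
= 4 semitones


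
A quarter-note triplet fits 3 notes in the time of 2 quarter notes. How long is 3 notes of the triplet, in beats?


Let's work it out.
Triplet: 3 notes occupy the space of 2 quarter notes
Space = 2 × 1 = 2 beats
Each triplet note = 2 / 3 = 2/3 beats
3 notes = 3 × 2/3 = 2
= 2 beats


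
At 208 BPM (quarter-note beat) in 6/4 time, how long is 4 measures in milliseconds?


Working:
Quarter-note beat duration = 60000 / 208 ms
Beats per measure (6/4) = 6
One measure = 6 × 60000 / 208 = 360000 / 208 ms
4 measures = 4 × 360000 / 208 = 1440000 / 208
= 6923.1 ms


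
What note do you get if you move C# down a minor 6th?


Reasoning:
minor 6th: 6 letter names, 8 semitones
Letter: C - 5 → E
Pitch: C# - 8 semitones, spelled as an E → E#
= E#


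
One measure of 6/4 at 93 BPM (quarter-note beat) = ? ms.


Quarter-note beat duration = 60000 / 93 ms
Beats per measure (6/4) = 6
One measure = 6 × 60000 / 93 = 360000 / 93 ms
= 3871.0 ms


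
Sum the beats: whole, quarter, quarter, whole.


Beat values:
  whole = 4 beats
  quarter = 1 beat
  quarter = 1 beat
  whole = 4 beats
Sum = 4 + 1 + 1 + 4
= 10 beats


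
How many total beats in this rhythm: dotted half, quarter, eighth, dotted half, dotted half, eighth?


Working:
Beat values:
  dotted half = 3 beats
  quarter = 1 beat
  eighth = 0.5 beats
  dotted half = 3 beats
  dotted half = 3 beats
  eighth = 0.5 beats
Sum = 3 + 1 + 0.5 + 3 + 3 + 0.5
= 11 beats


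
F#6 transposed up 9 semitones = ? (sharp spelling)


Reasoning:
F#6: chromatic position 6 in octave 6 → absolute = 6×12 + 6 = 78
Transpose up 9: 78 + 9 = 87
87 = 7×12 + 3 → D# in octave 7
Result = D#7


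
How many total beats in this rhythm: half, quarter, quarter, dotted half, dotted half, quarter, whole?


Step by step:
Beat values:
  half = 2 beats
  quarter = 1 beat
  quarter = 1 beat
  dotted half = 3 beats
  dotted half = 3 beats
  quarter = 1 beat
  whole = 4 beats
Sum = 2 + 1 + 1 + 3 + 3 + 1 + 4
= 15 beats


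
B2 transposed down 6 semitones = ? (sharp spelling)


B2: chromatic position 11 in octave 2 → absolute = 2×12 + 11 = 35
Transpose down 6: 35 - 6 = 29
29 = 2×12 + 5 → F in octave 2
Result = F2


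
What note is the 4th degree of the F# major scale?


Major scale pattern: W-W-H-W-W-W-H (2-2-1-2-2-2-1 semitones)
Starting from F#:
  F# + 2 semitones → G#
  G# + 2 semitones → A#
  A# + 1 semitone → B
  B + 2 semitones → C#
  C# + 2 semitones → D#
  D# + 2 semitones → E#
  E# + 1 semitone → F#
Scale: F# G# A# B C# D# E#
Degree 4 = B


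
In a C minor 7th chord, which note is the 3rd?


Solution.
Minor 7th chord = root + minor 3rd + perfect 5th + minor 7th
Seventh chords stack in thirds, so the letter names are C-E-G-B
Root: C
Minor 3rd above C: Eb
Perfect 5th above C: G
Minor 7th above C: Bb
The 3rd = Eb


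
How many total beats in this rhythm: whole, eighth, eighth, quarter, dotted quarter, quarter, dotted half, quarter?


Solution.
Beat values:
  whole = 4 beats
  eighth = 0.5 beats
  eighth = 0.5 beats
  quarter = 1 beat
  dotted quarter = 1.5 beats
  quarter = 1 beat
  dotted half = 3 beats
  quarter = 1 beat
Sum = 4 + 0.5 + 0.5 + 1 + 1.5 + 1 + 3 + 1
= 12.5 beats


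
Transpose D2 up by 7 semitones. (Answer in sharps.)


Step by step:
D2: chromatic position 2 in octave 2 → absolute = 2×12 + 2 = 26
Transpose up 7: 26 + 7 = 33
33 = 2×12 + 9 → A in octave 2
Result = A2


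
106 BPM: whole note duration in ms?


Let's work it out.
One quarter-note beat = 60000 / BPM = 60000 / 106 ms
Whole note = 4 × quarter note
Duration = 4 × 60000 / 106 = 240000 / 106
= 2264.2 ms


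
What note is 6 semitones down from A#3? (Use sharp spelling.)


Solution.
A#3: chromatic position 10 in octave 3 → absolute = 3×12 + 10 = 46
Transpose down 6: 46 - 6 = 40
40 = 3×12 + 4 → E in octave 3
Result = E3


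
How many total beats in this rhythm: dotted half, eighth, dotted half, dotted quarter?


Beat values:
  dotted half = 3 beats
  eighth = 0.5 beats
  dotted half = 3 beats
  dotted quarter = 1.5 beats
Sum = 3 + 0.5 + 3 + 1.5
= 8 beats


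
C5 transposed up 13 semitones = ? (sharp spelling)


C5: chromatic position 0 in octave 5 → absolute = 5×12 + 0 = 60
Transpose up 13: 60 + 13 = 73
73 = 6×12 + 1 → C# in octave 6
Result = C#6


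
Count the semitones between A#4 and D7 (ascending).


Reasoning:
Absolute semitone position = octave×12 + chromatic position
A#4: 4×12 + 10 = 58
D7: 7×12 + 2 = 86
Difference = 86 - 58 = 28
= 28 semitones


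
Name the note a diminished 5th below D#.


Solution.
A 5th spans 5 letter names, so from D we land on G
A diminished 5th = 6 semitones below D#
Spell G at that pitch: G##
= G##


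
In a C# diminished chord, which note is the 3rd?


Diminished triad = root + minor 3rd (3 semitones) + diminished 5th (6 semitones)
A triad on C# stacks thirds, so the chord tones use letter names C-E-G
Root: C#
Minor 3rd above C#: E
Diminished 5th above C#: G
The 3rd = E


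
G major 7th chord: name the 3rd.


Major 7th chord = root + major 3rd + perfect 5th + major 7th
Seventh chords stack in thirds, so the letter names are G-B-D-F
Root: G
Major 3rd above G: B
Perfect 5th above G: D
Major 7th above G: F#
The 3rd = B


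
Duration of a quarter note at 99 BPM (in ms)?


Reasoning:
One quarter-note beat = 60000 / BPM = 60000 / 99 ms
Duration = 60000 / 99
= 606.1 ms


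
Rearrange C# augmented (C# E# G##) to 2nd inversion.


Root position: C# E# G##
2nd inversion: move root and 3rd up an octave
Bass note: G##
Notes (bottom to top) = G## C# E#


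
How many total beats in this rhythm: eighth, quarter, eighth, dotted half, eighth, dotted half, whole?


Working:
Beat values:
  eighth = 0.5 beats
  quarter = 1 beat
  eighth = 0.5 beats
  dotted half = 3 beats
  eighth = 0.5 beats
  dotted half = 3 beats
  whole = 4 beats
Sum = 0.5 + 1 + 0.5 + 3 + 0.5 + 3 + 4
= 12.5 beats


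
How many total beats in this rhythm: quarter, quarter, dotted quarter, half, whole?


Solution.
Beat values:
  quarter = 1 beat
  quarter = 1 beat
  dotted quarter = 1.5 beats
  half = 2 beats
  whole = 4 beats
Sum = 1 + 1 + 1.5 + 2 + 4
= 9.5 beats


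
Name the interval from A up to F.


Reasoning:
Letter names: A → F spans 6 letter names → a 6th
Semitones: A → F = 8 half-steps
A 6th of 8 semitones is a minor 6th
= minor 6th


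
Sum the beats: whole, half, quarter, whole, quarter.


Let's work it out.
Beat values:
  whole = 4 beats
  half = 2 beats
  quarter = 1 beat
  whole = 4 beats
  quarter = 1 beat
Sum = 4 + 2 + 1 + 4 + 1
= 12 beats


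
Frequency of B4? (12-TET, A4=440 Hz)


f = 440 × 2^(n/12) where n = semitones from A4
B4: 2 semitones from A4
f = 440 × 2^(2/12)
f = 493.88 Hz


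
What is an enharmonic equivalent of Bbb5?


Reasoning:
Enharmonic notes sound the same pitch but are spelled with different letter names
Bbb and A name the same pitch class
= A5


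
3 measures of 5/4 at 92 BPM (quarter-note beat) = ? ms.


Step by step:
Quarter-note beat duration = 60000 / 92 ms
Beats per measure (5/4) = 5
One measure = 5 × 60000 / 92 = 300000 / 92 ms
3 measures = 3 × 300000 / 92 = 900000 / 92
= 9782.6 ms


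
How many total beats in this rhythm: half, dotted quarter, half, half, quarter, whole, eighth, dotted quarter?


Beat values:
  half = 2 beats
  dotted quarter = 1.5 beats
  half = 2 beats
  half = 2 beats
  quarter = 1 beat
  whole = 4 beats
  eighth = 0.5 beats
  dotted quarter = 1.5 beats
Sum = 2 + 1.5 + 2 + 2 + 1 + 4 + 0.5 + 1.5
= 14.5 beats


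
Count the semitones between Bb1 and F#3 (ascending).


Absolute semitone position = octave×12 + chromatic position
Bb1: 1×12 + 10 = 22
F#3: 3×12 + 6 = 42
Difference = 42 - 22 = 20
= 20 semitones


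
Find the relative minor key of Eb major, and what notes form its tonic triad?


The relative minor shares the major's key signature and starts on its 6th degree
6th degree = a major 6th above the tonic; a major 6th above Eb is C
→ relative minor of Eb major is C minor
Tonic triad of C minor = root + minor 3rd + perfect 5th = C Eb G
= C minor; triad = C Eb G


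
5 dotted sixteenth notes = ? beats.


Base sixteenth note = 1/4 beats
Dot 1 adds half the previous value: +1/8
One dotted sixteenth = 1/4 + 1/8 = 3/8
5 of them = 5 × 3/8 = 15/8
= 15/8 beats


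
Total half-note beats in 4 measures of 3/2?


Let's work it out.
Time signature 3/2: the bottom number 2 means the half note gets one count
The top number 3 means 3 half-note beats per measure
Total = 3 × 4 measures
= 12 half-note beats


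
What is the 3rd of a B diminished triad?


Diminished triad = root + minor 3rd (3 semitones) + diminished 5th (6 semitones)
A triad on B stacks thirds, so the chord tones use letter names B-D-F
Root: B
Minor 3rd above B: D
Diminished 5th above B: F
The 3rd = D


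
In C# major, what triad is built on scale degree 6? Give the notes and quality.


Step by step:
C# major scale: C# D# E# F# G# A# B#
Diatonic triad on degree 6 stacks scale notes 6, 1, 3: A# C# E#
A#→C# = 3 semitones; A#→E# = 7 semitones → minor triad
= A# C# E# (minor)


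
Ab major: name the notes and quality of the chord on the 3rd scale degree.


Let's work it out.
Ab major scale: Ab Bb C Db Eb F G
Diatonic triad on degree 3 stacks scale notes 3, 5, 7: C Eb G
C→Eb = 3 semitones; C→G = 7 semitones → minor triad
= C Eb G (minor)


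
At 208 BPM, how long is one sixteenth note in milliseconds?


Step by step:
One quarter-note beat = 60000 / BPM = 60000 / 208 ms
Sixteenth note = 1/4 × quarter note
Duration = 1/4 × 60000 / 208 = 15000 / 208
= 72.1 ms


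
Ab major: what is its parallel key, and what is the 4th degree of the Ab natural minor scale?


Parallel keys share the same tonic but differ in mode
Ab major → parallel is Ab minor
Ab natural minor scale: Ab Bb Cb Db Eb Fb Gb
= Ab minor; 4th degree = Db


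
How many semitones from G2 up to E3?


Step by step:
Absolute semitone position = octave×12 + chromatic position
G2: 2×12 + 7 = 31
E3: 3×12 + 4 = 40
Difference = 40 - 31 = 9
= 9 semitones


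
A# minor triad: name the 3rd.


Minor triad = root + minor 3rd (3 semitones) + perfect 5th (7 semitones)
A triad on A# stacks thirds, so the chord tones use letter names A-C-E
Root: A#
Minor 3rd above A#: C#
Perfect 5th above A#: E#
The 3rd = C#


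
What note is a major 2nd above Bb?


Reasoning:
A 2nd spans 2 letter names, so from B we land on C
A major 2nd = 2 semitones above Bb
Spell C at that pitch: C
= C


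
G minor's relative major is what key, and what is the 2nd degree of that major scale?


Working:
The relative major shares the key signature and is a minor 3rd above the minor tonic
A minor 3rd above G is Bb
→ relative major of G minor is Bb major
Bb major scale: Bb C D Eb F G A
= Bb major; 2nd degree = C


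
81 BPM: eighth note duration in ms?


Reasoning:
One quarter-note beat = 60000 / BPM = 60000 / 81 ms
Eighth note = 1/2 × quarter note
Duration = 1/2 × 60000 / 81 = 30000 / 81
= 370.4 ms


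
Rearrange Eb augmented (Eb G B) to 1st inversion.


Step by step:
Root position: Eb G B
1st inversion: move root up an octave
Bass note: G
Notes (bottom to top) = G B Eb


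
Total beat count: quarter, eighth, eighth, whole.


Beat values:
  quarter = 1 beat
  eighth = 0.5 beats
  eighth = 0.5 beats
  whole = 4 beats
Sum = 1 + 0.5 + 0.5 + 4
= 6 beats


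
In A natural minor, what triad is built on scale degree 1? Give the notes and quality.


Working:
A natural minor scale: A B C D E F G
Diatonic triad on degree 1 stacks scale notes 1, 3, 5: A C E
A→C = 3 semitones; A→E = 7 semitones → minor triad
= A C E (minor)


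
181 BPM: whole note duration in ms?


Reasoning:
One quarter-note beat = 60000 / BPM = 60000 / 181 ms
Whole note = 4 × quarter note
Duration = 4 × 60000 / 181 = 240000 / 181
= 1326.0 ms


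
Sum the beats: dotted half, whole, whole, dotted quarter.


Beat values:
  dotted half = 3 beats
  whole = 4 beats
  whole = 4 beats
  dotted quarter = 1.5 beats
Sum = 3 + 4 + 4 + 1.5
= 12.5 beats


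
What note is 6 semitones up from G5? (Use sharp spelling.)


G5: chromatic position 7 in octave 5 → absolute = 5×12 + 7 = 67
Transpose up 6: 67 + 6 = 73
73 = 6×12 + 1 → C# in octave 6
Result = C#6


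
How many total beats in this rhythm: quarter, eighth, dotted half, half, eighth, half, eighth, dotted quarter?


Reasoning:
Beat values:
  quarter = 1 beat
  eighth = 0.5 beats
  dotted half = 3 beats
  half = 2 beats
  eighth = 0.5 beats
  half = 2 beats
  eighth = 0.5 beats
  dotted quarter = 1.5 beats
Sum = 1 + 0.5 + 3 + 2 + 0.5 + 2 + 0.5 + 1.5
= 11 beats


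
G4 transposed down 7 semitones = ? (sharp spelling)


Reasoning:
G4: chromatic position 7 in octave 4 → absolute = 4×12 + 7 = 55
Transpose down 7: 55 - 7 = 48
48 = 4×12 + 0 → C in octave 4
Result = C4


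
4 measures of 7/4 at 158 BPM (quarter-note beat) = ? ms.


Working:
Quarter-note beat duration = 60000 / 158 ms
Beats per measure (7/4) = 7
One measure = 7 × 60000 / 158 = 420000 / 158 ms
4 measures = 4 × 420000 / 158 = 1680000 / 158
= 10632.9 ms


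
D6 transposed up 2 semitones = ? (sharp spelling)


D6: chromatic position 2 in octave 6 → absolute = 6×12 + 2 = 74
Transpose up 2: 74 + 2 = 76
76 = 6×12 + 4 → E in octave 6
Result = E6


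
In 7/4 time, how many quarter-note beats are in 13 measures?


Step by step:
Time signature 7/4: the bottom number 4 means the quarter note gets one count
The top number 7 means 7 quarter-note beats per measure
Total = 7 × 13 measures
= 91 quarter-note beats


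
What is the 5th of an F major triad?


Working:
Major triad = root + major 3rd (4 semitones) + perfect 5th (7 semitones)
A triad on F stacks thirds, so the chord tones use letter names F-A-C
Root: F
Major 3rd above F: A
Perfect 5th above F: C
The 5th = C


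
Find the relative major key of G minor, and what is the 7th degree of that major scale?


The relative major shares the key signature and is a minor 3rd above the minor tonic
A minor 3rd above G is Bb
→ relative major of G minor is Bb major
Bb major scale: Bb C D Eb F G A
= Bb major; 7th degree = A


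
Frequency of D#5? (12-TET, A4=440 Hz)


Reasoning:
f = 440 × 2^(n/12) where n = semitones from A4
D#5: 6 semitones from A4
f = 440 × 2^(6/12)
f = 622.25 Hz


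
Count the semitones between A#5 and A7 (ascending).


Absolute semitone position = octave×12 + chromatic position
A#5: 5×12 + 10 = 70
A7: 7×12 + 9 = 93
Difference = 93 - 70 = 23
= 23 semitones


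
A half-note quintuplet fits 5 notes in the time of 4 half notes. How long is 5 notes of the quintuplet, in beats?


Step by step:
Quintuplet: 5 notes occupy the space of 4 half notes
Space = 4 × 2 = 8 beats
Each quintuplet note = 8 / 5 = 8/5 beats
5 notes = 5 × 8/5 = 8
= 8 beats


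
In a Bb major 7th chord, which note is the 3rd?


Major 7th chord = root + major 3rd + perfect 5th + major 7th
Seventh chords stack in thirds, so the letter names are B-D-F-A
Root: Bb
Major 3rd above Bb: D
Perfect 5th above Bb: F
Major 7th above Bb: A
The 3rd = D


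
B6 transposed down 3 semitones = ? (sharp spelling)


Step by step:
B6: chromatic position 11 in octave 6 → absolute = 6×12 + 11 = 83
Transpose down 3: 83 - 3 = 80
80 = 6×12 + 8 → G# in octave 6
Result = G#6


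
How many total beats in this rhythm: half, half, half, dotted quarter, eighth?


Solution.
Beat values:
  half = 2 beats
  half = 2 beats
  half = 2 beats
  dotted quarter = 1.5 beats
  eighth = 0.5 beats
Sum = 2 + 2 + 2 + 1.5 + 0.5
= 8 beats


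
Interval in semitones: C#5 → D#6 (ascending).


Step by step:
Absolute semitone position = octave×12 + chromatic position
C#5: 5×12 + 1 = 61
D#6: 6×12 + 3 = 75
Difference = 75 - 61 = 14
= 14 semitones


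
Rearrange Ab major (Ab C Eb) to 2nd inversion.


Root position: Ab C Eb
2nd inversion: move root and 3rd up an octave
Bass note: Eb
Notes (bottom to top) = Eb Ab C


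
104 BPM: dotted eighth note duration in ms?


One quarter-note beat = 60000 / BPM = 60000 / 104 ms
Dotted eighth note = 3/4 × quarter note
Duration = 3/4 × 60000 / 104 = 45000 / 104
= 432.7 ms


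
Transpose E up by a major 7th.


Solution.
major 7th: 7 letter names, 11 semitones
Letter: E + 6 → D
Pitch: E + 11 semitones, spelled as a D → D#
= D#


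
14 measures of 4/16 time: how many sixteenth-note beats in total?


Reasoning:
Time signature 4/16: the bottom number 16 means the sixteenth note gets one count
The top number 4 means 4 sixteenth-note beats per measure
Total = 4 × 14 measures
= 56 sixteenth-note beats


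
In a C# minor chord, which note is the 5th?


Let's work it out.
Minor triad = root + minor 3rd (3 semitones) + perfect 5th (7 semitones)
A triad on C# stacks thirds, so the chord tones use letter names C-E-G
Root: C#
Minor 3rd above C#: E
Perfect 5th above C#: G#
The 5th = G#


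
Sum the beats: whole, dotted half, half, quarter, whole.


Beat values:
  whole = 4 beats
  dotted half = 3 beats
  half = 2 beats
  quarter = 1 beat
  whole = 4 beats
Sum = 4 + 3 + 2 + 1 + 4
= 14 beats


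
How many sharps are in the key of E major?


Sharp major keys follow the circle of fifths: C(0), G(1), D(2), A(3), E(4), B(5), F#(6), C#(7)
E major has 4 sharps
Order of sharps: F# C# G# D# A# E# B# → first 4: F#, C#, G#, D#
= 4 sharps


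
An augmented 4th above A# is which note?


Reasoning:
A 4th spans 4 letter names, so from A we land on D
An augmented 4th = 6 semitones above A#
Spell D at that pitch: D##
= D##


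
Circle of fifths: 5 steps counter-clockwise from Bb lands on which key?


Reasoning:
Each counter-clockwise step moves down a perfect 5th (= up a perfect 4th)
From Bb: Bb → Eb → Ab → Db → F#/Gb → B
= B


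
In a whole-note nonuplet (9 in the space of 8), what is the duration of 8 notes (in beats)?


Reasoning:
Nonuplet: 9 notes occupy the space of 8 whole notes
Space = 8 × 4 = 32 beats
Each nonuplet note = 32 / 9 = 32/9 beats
8 notes = 8 × 32/9 = 256/9
= 256/9 beats


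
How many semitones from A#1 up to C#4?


Reasoning:
Absolute semitone position = octave×12 + chromatic position
A#1: 1×12 + 10 = 22
C#4: 4×12 + 1 = 49
Difference = 49 - 22 = 27
= 27 semitones


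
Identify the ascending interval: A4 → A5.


Solution.
Letter names: A → A spans 8 letter names → an octave
Semitones: A4 → A5 = 12 half-steps
An octave of 12 semitones is a perfect octave
= perfect octave


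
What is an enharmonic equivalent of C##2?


Enharmonic notes sound the same pitch but are spelled with different letter names
C## and D name the same pitch class
= D2


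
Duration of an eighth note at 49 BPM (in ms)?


Let's work it out.
One quarter-note beat = 60000 / BPM = 60000 / 49 ms
Eighth note = 1/2 × quarter note
Duration = 1/2 × 60000 / 49 = 30000 / 49
= 612.2 ms


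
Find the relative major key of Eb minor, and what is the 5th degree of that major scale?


Step by step:
The relative major shares the key signature and is a minor 3rd above the minor tonic
A minor 3rd above Eb is Gb
→ relative major of Eb minor is Gb major
Gb major scale: Gb Ab Bb Cb Db Eb F
= Gb major; 5th degree = Db


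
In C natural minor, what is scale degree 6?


Working:
Natural minor scale pattern: W-H-W-W-H-W-W (2-1-2-2-1-2-2 semitones)
Starting from C:
  C + 2 semitones → D
  D + 1 semitone → Eb
  Eb + 2 semitones → F
  F + 2 semitones → G
  G + 1 semitone → Ab
  Ab + 2 semitones → Bb
  Bb + 2 semitones → C
Scale: C D Eb F G Ab Bb
Degree 6 = Ab


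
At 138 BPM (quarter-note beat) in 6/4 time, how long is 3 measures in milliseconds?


Reasoning:
Quarter-note beat duration = 60000 / 138 ms
Beats per measure (6/4) = 6
One measure = 6 × 60000 / 138 = 360000 / 138 ms
3 measures = 3 × 360000 / 138 = 1080000 / 138
= 7826.1 ms


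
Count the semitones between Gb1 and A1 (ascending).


Reasoning:
Absolute semitone position = octave×12 + chromatic position
Gb1: 1×12 + 6 = 18
A1: 1×12 + 9 = 21
Difference = 21 - 18 = 3
= 3 semitones


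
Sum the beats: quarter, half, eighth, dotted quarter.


Reasoning:
Beat values:
  quarter = 1 beat
  half = 2 beats
  eighth = 0.5 beats
  dotted quarter = 1.5 beats
Sum = 1 + 2 + 0.5 + 1.5
= 5 beats


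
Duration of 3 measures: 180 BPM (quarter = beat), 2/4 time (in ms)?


Working:
Quarter-note beat duration = 60000 / 180 ms
Beats per measure (2/4) = 2
One measure = 2 × 60000 / 180 = 120000 / 180 ms
3 measures = 3 × 120000 / 180 = 360000 / 180
= 2000.0 ms


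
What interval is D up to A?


Letter names: D → A spans 5 letter names → a 5th
Semitones: D → A = 7 half-steps
A 5th of 7 semitones is a perfect 5th
= perfect 5th


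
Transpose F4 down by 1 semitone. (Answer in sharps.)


Step by step:
F4: chromatic position 5 in octave 4 → absolute = 4×12 + 5 = 53
Transpose down 1: 53 - 1 = 52
52 = 4×12 + 4 → E in octave 4
Result = E4


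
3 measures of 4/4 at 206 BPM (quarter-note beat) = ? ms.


Step by step:
Quarter-note beat duration = 60000 / 206 ms
Beats per measure (4/4) = 4
One measure = 4 × 60000 / 206 = 240000 / 206 ms
3 measures = 3 × 240000 / 206 = 720000 / 206
= 3495.1 ms


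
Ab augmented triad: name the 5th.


Reasoning:
Augmented triad = root + major 3rd (4 semitones) + augmented 5th (8 semitones)
A triad on Ab stacks thirds, so the chord tones use letter names A-C-E
Root: Ab
Major 3rd above Ab: C
Augmented 5th above Ab: E
The 5th = E


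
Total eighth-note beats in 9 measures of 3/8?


Reasoning:
Time signature 3/8: the bottom number 8 means the eighth note gets one count
The top number 3 means 3 eighth-note beats per measure
Total = 3 × 9 measures
= 27 eighth-note beats


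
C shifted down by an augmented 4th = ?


Solution.
augmented 4th: 4 letter names, 6 semitones
Letter: C - 3 → G
Pitch: C - 6 semitones, spelled as a G → Gb
= Gb


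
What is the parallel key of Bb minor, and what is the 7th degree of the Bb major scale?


Step by step:
Parallel keys share the same tonic but differ in mode
Bb minor → parallel is Bb major
Bb major scale: Bb C D Eb F G A
= Bb major; 7th degree = A


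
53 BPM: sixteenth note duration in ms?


Step by step:
One quarter-note beat = 60000 / BPM = 60000 / 53 ms
Sixteenth note = 1/4 × quarter note
Duration = 1/4 × 60000 / 53 = 15000 / 53
= 283.0 ms


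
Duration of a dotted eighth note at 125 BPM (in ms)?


Reasoning:
One quarter-note beat = 60000 / BPM = 60000 / 125 ms
Dotted eighth note = 3/4 × quarter note
Duration = 3/4 × 60000 / 125 = 45000 / 125
= 360.0 ms


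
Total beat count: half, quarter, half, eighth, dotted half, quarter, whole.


Working:
Beat values:
  half = 2 beats
  quarter = 1 beat
  half = 2 beats
  eighth = 0.5 beats
  dotted half = 3 beats
  quarter = 1 beat
  whole = 4 beats
Sum = 2 + 1 + 2 + 0.5 + 3 + 1 + 4
= 13.5 beats


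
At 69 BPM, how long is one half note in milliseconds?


Step by step:
One quarter-note beat = 60000 / BPM = 60000 / 69 ms
Half note = 2 × quarter note
Duration = 2 × 60000 / 69 = 120000 / 69
= 1739.1 ms


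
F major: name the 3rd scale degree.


Major scale pattern: W-W-H-W-W-W-H (2-2-1-2-2-2-1 semitones)
Starting from F:
  F + 2 semitones → G
  G + 2 semitones → A
  A + 1 semitone → Bb
  Bb + 2 semitones → C
  C + 2 semitones → D
  D + 2 semitones → E
  E + 1 semitone → F
Scale: F G A Bb C D E
Degree 3 = A


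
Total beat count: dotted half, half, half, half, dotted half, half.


Reasoning:
Beat values:
  dotted half = 3 beats
  half = 2 beats
  half = 2 beats
  half = 2 beats
  dotted half = 3 beats
  half = 2 beats
Sum = 3 + 2 + 2 + 2 + 3 + 2
= 14 beats


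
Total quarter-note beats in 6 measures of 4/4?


Let's work it out.
Time signature 4/4: the bottom number 4 means the quarter note gets one count
The top number 4 means 4 quarter-note beats per measure
Total = 4 × 6 measures
= 24 quarter-note beats


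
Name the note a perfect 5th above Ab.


Step by step:
A 5th spans 5 letter names, so from A we land on E
A perfect 5th = 7 semitones above Ab
Spell E at that pitch: Eb
= Eb


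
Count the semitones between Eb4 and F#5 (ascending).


Absolute semitone position = octave×12 + chromatic position
Eb4: 4×12 + 3 = 51
F#5: 5×12 + 6 = 66
Difference = 66 - 51 = 15
= 15 semitones


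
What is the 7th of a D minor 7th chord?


Let's work it out.
Minor 7th chord = root + minor 3rd + perfect 5th + minor 7th
Seventh chords stack in thirds, so the letter names are D-F-A-C
Root: D
Minor 3rd above D: F
Perfect 5th above D: A
Minor 7th above D: C
The 7th = C


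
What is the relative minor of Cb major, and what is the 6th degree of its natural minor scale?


Let's work it out.
The relative minor shares the major's key signature and starts on its 6th degree
6th degree = a major 6th above the tonic; a major 6th above Cb is Ab
→ relative minor of Cb major is Ab minor
Ab natural minor scale: Ab Bb Cb Db Eb Fb Gb
= Ab minor; 6th degree = Fb


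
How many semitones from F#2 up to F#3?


Step by step:
Absolute semitone position = octave×12 + chromatic position
F#2: 2×12 + 6 = 30
F#3: 3×12 + 6 = 42
Difference = 42 - 30 = 12
= 12 semitones


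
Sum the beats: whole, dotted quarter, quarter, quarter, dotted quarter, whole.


Beat values:
  whole = 4 beats
  dotted quarter = 1.5 beats
  quarter = 1 beat
  quarter = 1 beat
  dotted quarter = 1.5 beats
  whole = 4 beats
Sum = 4 + 1.5 + 1 + 1 + 1.5 + 4
= 13 beats


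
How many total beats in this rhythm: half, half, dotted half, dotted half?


Beat values:
  half = 2 beats
  half = 2 beats
  dotted half = 3 beats
  dotted half = 3 beats
Sum = 2 + 2 + 3 + 3
= 10 beats


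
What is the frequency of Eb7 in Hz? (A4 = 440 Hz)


Let's work it out.
f = 440 × 2^(n/12) where n = semitones from A4
Eb7: 30 semitones from A4
f = 440 × 2^(30/12)
f = 2489.02 Hz


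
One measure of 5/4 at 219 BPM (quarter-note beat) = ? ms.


Let's work it out.
Quarter-note beat duration = 60000 / 219 ms
Beats per measure (5/4) = 5
One measure = 5 × 60000 / 219 = 300000 / 219 ms
= 1369.9 ms


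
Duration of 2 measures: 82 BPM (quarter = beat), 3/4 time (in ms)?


Let's work it out.
Quarter-note beat duration = 60000 / 82 ms
Beats per measure (3/4) = 3
One measure = 3 × 60000 / 82 = 180000 / 82 ms
2 measures = 2 × 180000 / 82 = 360000 / 82
= 4390.2 ms
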